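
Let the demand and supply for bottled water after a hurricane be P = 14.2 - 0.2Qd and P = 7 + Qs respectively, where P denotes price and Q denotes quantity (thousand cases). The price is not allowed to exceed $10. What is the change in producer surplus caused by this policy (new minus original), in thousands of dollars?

Rearranging demand gives Qd = 71 - 5P; rearranging supply gives Qs = P - 7. In a free market, 71 - 5P = P - 7 gives the equilibrium P* = 13, Q* = 6.
The ceiling of 10 is below the equilibrium price 13, so it binds.
At P = 10: Qd = 71 - 5·10 = 21 and Qs = 10 - 7 = 3.
Producer surplus without the control is ½ · (13 - 7) · 6 = 18.
With the ceiling, producers sell 3 units at 10, so PS = ½ · (10 - 7) · 3 = 4.5.
Change in producer surplus = 4.5 - 18 = -13.5.

-13.5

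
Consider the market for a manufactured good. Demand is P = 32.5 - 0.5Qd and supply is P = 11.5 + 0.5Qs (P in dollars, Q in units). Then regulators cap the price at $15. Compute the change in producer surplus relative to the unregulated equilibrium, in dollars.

Rearranging demand gives Qd = 65 - 2P; rearranging supply gives Qs = 2P - 23. Without the control the market clears where 65 - 2P = 2P - 23, i.e. P* = 22 and Q* = 21.
Because the ceiling (15) lies below the market-clearing price, it is binding.
At P = 15: Qd = 65 - 2·15 = 35 and Qs = 2·15 - 23 = 7.
Producer surplus without the control is ½ · (22 - 11.5) · 21 = 110.25.
With the ceiling, producers sell 7 units at 15, so PS = ½ · (15 - 11.5) · 7 = 12.25.
Change in producer surplus = 12.25 - 110.25 = -98.

-98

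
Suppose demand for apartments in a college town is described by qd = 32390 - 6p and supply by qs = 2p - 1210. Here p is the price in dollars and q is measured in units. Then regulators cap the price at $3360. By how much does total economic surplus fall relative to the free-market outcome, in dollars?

940800

In a free market, 32390 - 6p = 2p - 1210 gives the equilibrium p* = 4200, q* = 7190.
Because the ceiling (3360) lies below the market-clearing price, it is binding.
At p = 3360: qd = 32390 - 6·3360 = 12230 and qs = 2·3360 - 1210 = 5510.
Quantity traded falls to 5510. At q = 5510 the demand price is (32390 - 5510)/6 = 4480 and the supply price is (1210 + 5510)/2 = 3360.
Deadweight loss = ½ · (4480 - 3360) · (7190 - 5510) = ½ · 1120 · 1680 = 940800.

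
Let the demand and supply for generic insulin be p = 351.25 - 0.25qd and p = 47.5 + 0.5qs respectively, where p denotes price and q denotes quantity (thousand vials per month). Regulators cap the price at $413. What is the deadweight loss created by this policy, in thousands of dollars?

Rearranging demand gives qd = 1405 - 4p; rearranging supply gives qs = 2p - 95. Without the control the market clears where 1405 - 4p = 2p - 95, i.e. p* = 250 and q* = 405.
Since 413 is above p* = 250, the ceiling does not bind and the free-market outcome prevails.
Since the control does not bind, no trades are prevented and deadweight loss is zero.

0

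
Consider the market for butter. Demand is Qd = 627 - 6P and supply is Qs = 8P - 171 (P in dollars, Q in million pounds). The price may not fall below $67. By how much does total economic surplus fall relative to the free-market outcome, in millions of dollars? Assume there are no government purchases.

525

Equilibrium: 627 - 6P = 8P - 171, so 798 = 14P and P* = 57, Q* = 285.
Since 67 > 57, the floor is binding.
At P = 67: Qd = 627 - 6·67 = 225 and Qs = 8·67 - 171 = 365.
Quantity traded falls to 225. At Q = 225 the demand price is (627 - 225)/6 = 67 and the supply price is (171 + 225)/8 = 49.5.
Deadweight loss = ½ · (67 - 49.5) · (285 - 225) = ½ · 17.5 · 60 = 525.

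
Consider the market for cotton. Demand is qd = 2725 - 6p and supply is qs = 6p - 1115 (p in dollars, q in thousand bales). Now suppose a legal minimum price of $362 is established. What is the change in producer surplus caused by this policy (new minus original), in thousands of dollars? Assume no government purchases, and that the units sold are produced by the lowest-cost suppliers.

17934

Equilibrium: 2725 - 6p = 6p - 1115, so 3840 = 12p and p* = 320, q* = 805.
The floor of 362 is above the equilibrium price 320, so it binds.
At p = 362: qd = 2725 - 6·362 = 553 and qs = 6·362 - 1115 = 1057.
Producer surplus without the control is ½ · (320 - 1115/6) · 805 = 648025/12.
With the floor, 553 units are sold at 362. The supply price at q = 553 is 278, so PS = ½ · [(362 - 1115/6) + (362 - 278)] · 553 = 863233/12.
Change in producer surplus = 863233/12 - 648025/12 = 17934.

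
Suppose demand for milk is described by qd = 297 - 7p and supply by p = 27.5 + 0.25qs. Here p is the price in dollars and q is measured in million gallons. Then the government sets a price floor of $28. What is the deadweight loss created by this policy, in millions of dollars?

0

Rearranging supply gives qs = 4p - 110. Equilibrium: 297 - 7p = 4p - 110, so 407 = 11p and p* = 37, q* = 38.
Since 28 is below p* = 37, the floor does not bind and the free-market outcome prevails.
Since the control does not bind, no trades are prevented and deadweight loss is zero.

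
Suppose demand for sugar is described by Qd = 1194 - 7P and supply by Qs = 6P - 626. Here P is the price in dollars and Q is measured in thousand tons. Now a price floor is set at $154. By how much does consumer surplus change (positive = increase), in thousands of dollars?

-2310

Equilibrium: 1194 - 7P = 6P - 626, so 1820 = 13P and P* = 140, Q* = 214.
Because the floor (154) lies above the market-clearing price, it is binding.
At P = 154: Qd = 1194 - 7·154 = 116 and Qs = 6·154 - 626 = 298.
Consumer surplus without the control is ½ · (1194/7 - 140) · 214 = 22898/7.
With the floor, consumers buy 116 units at 154, so CS = ½ · (1194/7 - 154) · 116 = 6728/7.
Change in consumer surplus = 6728/7 - 22898/7 = -2310.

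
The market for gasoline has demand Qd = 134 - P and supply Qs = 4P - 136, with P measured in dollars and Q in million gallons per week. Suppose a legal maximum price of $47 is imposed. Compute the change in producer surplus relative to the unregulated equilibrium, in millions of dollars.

Setting quantity demanded equal to quantity supplied, 134 - P = 4P - 136, gives P* = 54 and Q* = 80.
Because the ceiling (47) lies below the market-clearing price, it is binding.
At P = 47: Qd = 134 - 47 = 87 and Qs = 4·47 - 136 = 52.
Producer surplus without the control is ½ · (54 - 34) · 80 = 800.
With the ceiling, producers sell 52 units at 47, so PS = ½ · (47 - 34) · 52 = 338.
Change in producer surplus = 338 - 800 = -462.

-462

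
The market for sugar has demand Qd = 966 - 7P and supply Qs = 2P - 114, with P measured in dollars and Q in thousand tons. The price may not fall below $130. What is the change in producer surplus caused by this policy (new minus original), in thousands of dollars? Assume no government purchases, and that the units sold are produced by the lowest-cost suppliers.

-665

Without the control the market clears where 966 - 7P = 2P - 114, i.e. P* = 120 and Q* = 126.
Because the floor (130) lies above the market-clearing price, it is binding.
At P = 130: Qd = 966 - 7·130 = 56 and Qs = 2·130 - 114 = 146.
Producer surplus without the control is ½ · (120 - 57) · 126 = 3969.
With the floor, 56 units are sold at 130. The supply price at Q = 56 is 85, so PS = ½ · [(130 - 57) + (130 - 85)] · 56 = 3304.
Change in producer surplus = 3304 - 3969 = -665.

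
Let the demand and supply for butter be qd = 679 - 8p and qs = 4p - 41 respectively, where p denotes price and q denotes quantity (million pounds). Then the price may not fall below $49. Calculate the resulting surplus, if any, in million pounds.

Equilibrium: 679 - 8p = 4p - 41, so 720 = 12p and p* = 60, q* = 199.
The floor of 49 is below the equilibrium price 60, so it is not binding; the market clears at p* = 60, q* = 199.
Since the control does not bind, there is no surplus.

0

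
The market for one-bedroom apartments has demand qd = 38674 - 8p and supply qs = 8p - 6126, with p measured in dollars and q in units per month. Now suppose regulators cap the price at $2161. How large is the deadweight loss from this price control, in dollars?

Equilibrium: 38674 - 8p = 8p - 6126, so 44800 = 16p and p* = 2800, q* = 16274.
Because the ceiling (2161) lies below the market-clearing price, it is binding.
At p = 2161: qd = 38674 - 8·2161 = 21386 and qs = 8·2161 - 6126 = 11162.
Quantity traded falls to 11162. At q = 11162 the demand price is (38674 - 11162)/8 = 3439 and the supply price is (6126 + 11162)/8 = 2161.
Deadweight loss = ½ · (3439 - 2161) · (16274 - 11162) = ½ · 1278 · 5112 = 3266568.

3266568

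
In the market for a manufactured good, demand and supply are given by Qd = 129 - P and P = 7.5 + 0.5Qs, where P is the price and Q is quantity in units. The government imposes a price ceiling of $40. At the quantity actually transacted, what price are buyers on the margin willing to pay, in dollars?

64

Rearranging supply gives Qs = 2P - 15. Setting quantity demanded equal to quantity supplied, 129 - P = 2P - 15, gives P* = 48 and Q* = 81.
Since 40 < 48, the ceiling is binding.
At P = 40: Qd = 129 - 40 = 89 and Qs = 2·40 - 15 = 65.
Only 65 units reach the market. On the demand curve, the marginal buyer's willingness to pay at Q = 65 is (129 - 65) = 64.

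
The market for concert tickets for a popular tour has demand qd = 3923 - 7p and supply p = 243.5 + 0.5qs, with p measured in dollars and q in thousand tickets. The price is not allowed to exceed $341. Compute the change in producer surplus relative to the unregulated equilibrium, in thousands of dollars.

-51256

Rearranging supply gives qs = 2p - 487. Equilibrium: 3923 - 7p = 2p - 487, so 4410 = 9p and p* = 490, q* = 493.
The ceiling of 341 is below the equilibrium price 490, so it binds.
At p = 341: qd = 3923 - 7·341 = 1536 and qs = 2·341 - 487 = 195.
Producer surplus without the control is ½ · (490 - 243.5) · 493 = 60762.25.
With the ceiling, producers sell 195 units at 341, so PS = ½ · (341 - 243.5) · 195 = 9506.25.
Change in producer surplus = 9506.25 - 60762.25 = -51256.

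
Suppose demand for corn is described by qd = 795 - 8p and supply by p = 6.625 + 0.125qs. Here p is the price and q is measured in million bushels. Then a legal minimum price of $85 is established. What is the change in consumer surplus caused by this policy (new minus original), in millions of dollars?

Rearranging supply gives qs = 8p - 53. In a free market, 795 - 8p = 8p - 53 gives the equilibrium p* = 53, q* = 371.
Since 85 > 53, the floor is binding.
At p = 85: qd = 795 - 8·85 = 115 and qs = 8·85 - 53 = 627.
Consumer surplus without the control is ½ · (99.375 - 53) · 371 = 8602.5625.
With the floor, consumers buy 115 units at 85, so CS = ½ · (99.375 - 85) · 115 = 826.5625.
Change in consumer surplus = 826.5625 - 8602.5625 = -7776.

-7776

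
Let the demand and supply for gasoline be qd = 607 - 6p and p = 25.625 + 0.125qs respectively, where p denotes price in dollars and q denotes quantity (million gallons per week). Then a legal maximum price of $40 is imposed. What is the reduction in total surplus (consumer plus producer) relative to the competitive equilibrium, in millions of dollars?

3024

Rearranging supply gives qs = 8p - 205. Without the control the market clears where 607 - 6p = 8p - 205, i.e. p* = 58 and q* = 259.
Since 40 < 58, the ceiling is binding.
At p = 40: qd = 607 - 6·40 = 367 and qs = 8·40 - 205 = 115.
Quantity traded falls to 115. At q = 115 the demand price is (607 - 115)/6 = 82 and the supply price is (205 + 115)/8 = 40.
Deadweight loss = ½ · (82 - 40) · (259 - 115) = ½ · 42 · 144 = 3024.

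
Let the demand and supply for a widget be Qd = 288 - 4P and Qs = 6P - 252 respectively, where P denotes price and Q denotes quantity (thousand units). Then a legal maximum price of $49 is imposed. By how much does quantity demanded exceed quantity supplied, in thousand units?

50

In a free market, 288 - 4P = 6P - 252 gives the equilibrium P* = 54, Q* = 72.
Because the ceiling (49) lies below the market-clearing price, it is binding.
At P = 49: Qd = 288 - 4·49 = 92 and Qs = 6·49 - 252 = 42.
Shortage = Qd - Qs = 92 - 42 = 50.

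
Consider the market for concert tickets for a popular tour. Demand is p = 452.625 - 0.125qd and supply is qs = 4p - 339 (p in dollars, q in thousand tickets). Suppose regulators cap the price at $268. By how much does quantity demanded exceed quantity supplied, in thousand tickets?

Rearranging demand gives qd = 3621 - 8p. Without the control the market clears where 3621 - 8p = 4p - 339, i.e. p* = 330 and q* = 981.
The ceiling of 268 is below the equilibrium price 330, so it binds.
At p = 268: qd = 3621 - 8·268 = 1477 and qs = 4·268 - 339 = 733.
Shortage = qd - qs = 1477 - 733 = 744.

744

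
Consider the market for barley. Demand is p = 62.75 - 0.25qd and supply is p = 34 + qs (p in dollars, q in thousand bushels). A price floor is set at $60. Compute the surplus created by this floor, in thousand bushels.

15

Rearranging demand gives qd = 251 - 4p; rearranging supply gives qs = p - 34. Setting quantity demanded equal to quantity supplied, 251 - 4p = p - 34, gives p* = 57 and q* = 23.
The floor of 60 is above the equilibrium price 57, so it binds.
At p = 60: qd = 251 - 4·60 = 11 and qs = 60 - 34 = 26.
Surplus = qs - qd = 26 - 11 = 15.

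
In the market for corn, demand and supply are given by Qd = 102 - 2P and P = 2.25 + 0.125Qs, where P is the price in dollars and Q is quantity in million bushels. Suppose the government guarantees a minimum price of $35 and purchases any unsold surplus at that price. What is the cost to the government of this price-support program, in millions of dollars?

Rearranging supply gives Qs = 8P - 18. Setting quantity demanded equal to quantity supplied, 102 - 2P = 8P - 18, gives P* = 12 and Q* = 78.
Since 35 > 12, the floor is binding.
At P = 35: Qd = 102 - 2·35 = 32 and Qs = 8·35 - 18 = 262.
Surplus = Qs - Qd = 230.
Government expenditure = surplus × support price = 230 × 35 = 8050.

8050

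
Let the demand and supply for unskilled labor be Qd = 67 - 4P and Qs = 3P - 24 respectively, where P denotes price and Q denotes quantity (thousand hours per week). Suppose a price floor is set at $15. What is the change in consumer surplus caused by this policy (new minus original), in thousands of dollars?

In a free market, 67 - 4P = 3P - 24 gives the equilibrium P* = 13, Q* = 15.
Because the floor (15) lies above the market-clearing price, it is binding.
At P = 15: Qd = 67 - 4·15 = 7 and Qs = 3·15 - 24 = 21.
Consumer surplus without the control is ½ · (16.75 - 13) · 15 = 28.125.
With the floor, consumers buy 7 units at 15, so CS = ½ · (16.75 - 15) · 7 = 6.125.
Change in consumer surplus = 6.125 - 28.125 = -22.

-22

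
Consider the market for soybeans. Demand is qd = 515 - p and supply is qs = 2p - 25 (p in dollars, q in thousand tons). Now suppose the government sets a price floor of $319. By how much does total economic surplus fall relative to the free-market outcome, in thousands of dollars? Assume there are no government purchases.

14490.75

Without the control the market clears where 515 - p = 2p - 25, i.e. p* = 180 and q* = 335.
The floor of 319 is above the equilibrium price 180, so it binds.
At p = 319: qd = 515 - 319 = 196 and qs = 2·319 - 25 = 613.
Quantity traded falls to 196. At q = 196 the demand price is 515 - 196 = 319 and the supply price is (25 + 196)/2 = 110.5.
Deadweight loss = ½ · (319 - 110.5) · (335 - 196) = ½ · 208.5 · 139 = 14490.75.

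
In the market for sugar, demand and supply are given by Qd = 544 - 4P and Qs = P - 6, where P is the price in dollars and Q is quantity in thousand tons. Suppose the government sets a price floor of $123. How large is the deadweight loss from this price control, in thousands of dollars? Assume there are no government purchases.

In a free market, 544 - 4P = P - 6 gives the equilibrium P* = 110, Q* = 104.
The floor of 123 is above the equilibrium price 110, so it binds.
At P = 123: Qd = 544 - 4·123 = 52 and Qs = 123 - 6 = 117.
Quantity traded falls to 52. At Q = 52 the demand price is (544 - 52)/4 = 123 and the supply price is 6 + 52 = 58.
Deadweight loss = ½ · (123 - 58) · (104 - 52) = ½ · 65 · 52 = 1690.

1690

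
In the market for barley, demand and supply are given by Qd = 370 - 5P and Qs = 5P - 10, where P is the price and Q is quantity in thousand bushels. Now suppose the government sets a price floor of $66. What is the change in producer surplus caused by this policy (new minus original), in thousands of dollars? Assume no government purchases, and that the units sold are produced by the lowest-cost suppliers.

-840

In a free market, 370 - 5P = 5P - 10 gives the equilibrium P* = 38, Q* = 180.
Since 66 > 38, the floor is binding.
At P = 66: Qd = 370 - 5·66 = 40 and Qs = 5·66 - 10 = 320.
Producer surplus without the control is ½ · (38 - 2) · 180 = 3240.
With the floor, 40 units are sold at 66. The supply price at Q = 40 is 10, so PS = ½ · [(66 - 2) + (66 - 10)] · 40 = 2400.
Change in producer surplus = 2400 - 3240 = -840.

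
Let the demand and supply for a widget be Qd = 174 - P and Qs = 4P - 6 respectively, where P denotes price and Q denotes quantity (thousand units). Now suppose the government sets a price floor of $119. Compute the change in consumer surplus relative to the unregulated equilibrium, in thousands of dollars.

In a free market, 174 - P = 4P - 6 gives the equilibrium P* = 36, Q* = 138.
The floor of 119 is above the equilibrium price 36, so it binds.
At P = 119: Qd = 174 - 119 = 55 and Qs = 4·119 - 6 = 470.
Consumer surplus without the control is ½ · (174 - 36) · 138 = 9522.
With the floor, consumers buy 55 units at 119, so CS = ½ · (174 - 119) · 55 = 1512.5.
Change in consumer surplus = 1512.5 - 9522 = -8009.5.

-8009.5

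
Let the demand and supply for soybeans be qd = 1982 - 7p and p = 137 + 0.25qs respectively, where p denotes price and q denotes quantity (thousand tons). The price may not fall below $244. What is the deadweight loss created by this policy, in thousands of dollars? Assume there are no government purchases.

1886.5

Rearranging supply gives qs = 4p - 548. Setting quantity demanded equal to quantity supplied, 1982 - 7p = 4p - 548, gives p* = 230 and q* = 372.
Since 244 > 230, the floor is binding.
At p = 244: qd = 1982 - 7·244 = 274 and qs = 4·244 - 548 = 428.
Quantity traded falls to 274. At q = 274 the demand price is (1982 - 274)/7 = 244 and the supply price is (548 + 274)/4 = 205.5.
Deadweight loss = ½ · (244 - 205.5) · (372 - 274) = ½ · 38.5 · 98 = 1886.5.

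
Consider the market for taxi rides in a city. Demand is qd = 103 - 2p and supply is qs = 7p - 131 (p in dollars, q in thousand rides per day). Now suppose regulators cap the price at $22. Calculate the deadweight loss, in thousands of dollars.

252

Without the control the market clears where 103 - 2p = 7p - 131, i.e. p* = 26 and q* = 51.
Because the ceiling (22) lies below the market-clearing price, it is binding.
At p = 22: qd = 103 - 2·22 = 59 and qs = 7·22 - 131 = 23.
Quantity traded falls to 23. At q = 23 the demand price is (103 - 23)/2 = 40 and the supply price is (131 + 23)/7 = 22.
Deadweight loss = ½ · (40 - 22) · (51 - 23) = ½ · 18 · 28 = 252.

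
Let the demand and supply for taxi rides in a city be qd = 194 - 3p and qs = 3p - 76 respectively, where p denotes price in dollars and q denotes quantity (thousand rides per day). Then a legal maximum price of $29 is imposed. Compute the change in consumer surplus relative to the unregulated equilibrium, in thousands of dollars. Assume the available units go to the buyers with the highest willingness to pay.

-208

Setting quantity demanded equal to quantity supplied, 194 - 3p = 3p - 76, gives p* = 45 and q* = 59.
Because the ceiling (29) lies below the market-clearing price, it is binding.
At p = 29: qd = 194 - 3·29 = 107 and qs = 3·29 - 76 = 11.
Consumer surplus without the control is ½ · (194/3 - 45) · 59 = 3481/6.
With the ceiling, 11 units are sold at 29 (assume they go to the highest-value buyers). The demand price at q = 11 is 61, so CS = ½ · [(194/3 - 29) + (61 - 29)] · 11 = 2233/6.
Change in consumer surplus = 2233/6 - 3481/6 = -208.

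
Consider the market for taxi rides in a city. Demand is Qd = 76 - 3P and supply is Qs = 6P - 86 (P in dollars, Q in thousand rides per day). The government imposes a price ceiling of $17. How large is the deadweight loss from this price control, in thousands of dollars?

9

Equilibrium: 76 - 3P = 6P - 86, so 162 = 9P and P* = 18, Q* = 22.
The ceiling of 17 is below the equilibrium price 18, so it binds.
At P = 17: Qd = 76 - 3·17 = 25 and Qs = 6·17 - 86 = 16.
Quantity traded falls to 16. At Q = 16 the demand price is (76 - 16)/3 = 20 and the supply price is (86 + 16)/6 = 17.
Deadweight loss = ½ · (20 - 17) · (22 - 16) = ½ · 3 · 6 = 9.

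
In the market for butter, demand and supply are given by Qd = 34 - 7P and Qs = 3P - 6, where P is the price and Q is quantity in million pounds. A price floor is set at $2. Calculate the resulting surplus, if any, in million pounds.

In a free market, 34 - 7P = 3P - 6 gives the equilibrium P* = 4, Q* = 6.
Since 2 is below P* = 4, the floor does not bind and the free-market outcome prevails.
Since the control does not bind, there is no surplus.

0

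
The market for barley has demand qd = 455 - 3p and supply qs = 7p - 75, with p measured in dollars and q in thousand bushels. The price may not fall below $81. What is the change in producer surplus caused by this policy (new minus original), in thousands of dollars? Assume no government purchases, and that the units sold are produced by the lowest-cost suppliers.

5432

Equilibrium: 455 - 3p = 7p - 75, so 530 = 10p and p* = 53, q* = 296.
Because the floor (81) lies above the market-clearing price, it is binding.
At p = 81: qd = 455 - 3·81 = 212 and qs = 7·81 - 75 = 492.
Producer surplus without the control is ½ · (53 - 75/7) · 296 = 43808/7.
With the floor, 212 units are sold at 81. The supply price at q = 212 is 41, so PS = ½ · [(81 - 75/7) + (81 - 41)] · 212 = 81832/7.
Change in producer surplus = 81832/7 - 43808/7 = 5432.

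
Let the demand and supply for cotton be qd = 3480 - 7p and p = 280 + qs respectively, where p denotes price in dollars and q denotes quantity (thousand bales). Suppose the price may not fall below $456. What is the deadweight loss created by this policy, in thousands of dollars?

0

Rearranging supply gives qs = p - 280. Without the control the market clears where 3480 - 7p = p - 280, i.e. p* = 470 and q* = 190.
The floor of 456 is below the equilibrium price 470, so it is not binding; the market clears at p* = 470, q* = 190.
Since the control does not bind, no trades are prevented and deadweight loss is zero.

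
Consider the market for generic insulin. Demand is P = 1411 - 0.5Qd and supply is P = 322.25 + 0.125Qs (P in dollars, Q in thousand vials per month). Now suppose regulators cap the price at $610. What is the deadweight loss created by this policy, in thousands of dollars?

Rearranging demand gives Qd = 2822 - 2P; rearranging supply gives Qs = 8P - 2578. Without the control the market clears where 2822 - 2P = 8P - 2578, i.e. P* = 540 and Q* = 1742.
The ceiling of 610 is above the equilibrium price 540, so it is not binding; the market clears at P* = 540, Q* = 1742.
Since the control does not bind, no trades are prevented and deadweight loss is zero.

0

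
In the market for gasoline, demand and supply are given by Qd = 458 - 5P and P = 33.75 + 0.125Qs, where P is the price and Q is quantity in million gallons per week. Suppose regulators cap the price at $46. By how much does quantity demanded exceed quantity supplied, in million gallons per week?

Rearranging supply gives Qs = 8P - 270. Equilibrium: 458 - 5P = 8P - 270, so 728 = 13P and P* = 56, Q* = 178.
Since 46 < 56, the ceiling is binding.
At P = 46: Qd = 458 - 5·46 = 228 and Qs = 8·46 - 270 = 98.
Shortage = Qd - Qs = 228 - 98 = 130.

130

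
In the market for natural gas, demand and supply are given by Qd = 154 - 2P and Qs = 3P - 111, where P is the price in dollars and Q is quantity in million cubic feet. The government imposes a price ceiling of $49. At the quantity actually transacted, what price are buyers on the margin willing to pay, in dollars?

Setting quantity demanded equal to quantity supplied, 154 - 2P = 3P - 111, gives P* = 53 and Q* = 48.
Since 49 < 53, the ceiling is binding.
At P = 49: Qd = 154 - 2·49 = 56 and Qs = 3·49 - 111 = 36.
Only 36 units reach the market. On the demand curve, the marginal buyer's willingness to pay at Q = 36 is (154 - 36)/2 = 59.

59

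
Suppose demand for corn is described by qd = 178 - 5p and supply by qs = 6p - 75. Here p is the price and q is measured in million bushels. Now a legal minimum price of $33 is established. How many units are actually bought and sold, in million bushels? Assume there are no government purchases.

13

Setting quantity demanded equal to quantity supplied, 178 - 5p = 6p - 75, gives p* = 23 and q* = 63.
The floor of 33 is above the equilibrium price 23, so it binds.
At p = 33: qd = 178 - 5·33 = 13 and qs = 6·33 - 75 = 123.
The quantity actually transacted is the short side, demand: 13.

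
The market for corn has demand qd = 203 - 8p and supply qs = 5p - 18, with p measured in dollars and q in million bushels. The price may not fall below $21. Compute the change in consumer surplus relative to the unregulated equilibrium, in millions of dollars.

-204

Setting quantity demanded equal to quantity supplied, 203 - 8p = 5p - 18, gives p* = 17 and q* = 67.
Because the floor (21) lies above the market-clearing price, it is binding.
At p = 21: qd = 203 - 8·21 = 35 and qs = 5·21 - 18 = 87.
Consumer surplus without the control is ½ · (25.375 - 17) · 67 = 280.5625.
With the floor, consumers buy 35 units at 21, so CS = ½ · (25.375 - 21) · 35 = 76.5625.
Change in consumer surplus = 76.5625 - 280.5625 = -204.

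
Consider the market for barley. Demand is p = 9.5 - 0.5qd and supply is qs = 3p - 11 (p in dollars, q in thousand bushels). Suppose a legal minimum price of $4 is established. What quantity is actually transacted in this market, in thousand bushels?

Rearranging demand gives qd = 19 - 2p. Equilibrium: 19 - 2p = 3p - 11, so 30 = 5p and p* = 6, q* = 7.
The floor of 4 is below the equilibrium price 6, so it is not binding; the market clears at p* = 6, q* = 7.

7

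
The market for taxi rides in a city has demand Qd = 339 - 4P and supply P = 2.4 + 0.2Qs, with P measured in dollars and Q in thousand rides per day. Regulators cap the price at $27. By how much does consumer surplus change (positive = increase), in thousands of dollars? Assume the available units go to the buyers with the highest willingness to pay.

1026

Rearranging supply gives Qs = 5P - 12. In a free market, 339 - 4P = 5P - 12 gives the equilibrium P* = 39, Q* = 183.
The ceiling of 27 is below the equilibrium price 39, so it binds.
At P = 27: Qd = 339 - 4·27 = 231 and Qs = 5·27 - 12 = 123.
Consumer surplus without the control is ½ · (84.75 - 39) · 183 = 4186.125.
With the ceiling, 123 units are sold at 27 (assume they go to the highest-value buyers). The demand price at Q = 123 is 54, so CS = ½ · [(84.75 - 27) + (54 - 27)] · 123 = 5212.125.
Change in consumer surplus = 5212.125 - 4186.125 = 1026.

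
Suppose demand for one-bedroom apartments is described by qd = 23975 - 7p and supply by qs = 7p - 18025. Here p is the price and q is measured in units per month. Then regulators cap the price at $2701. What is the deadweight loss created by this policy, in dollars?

625807

Without the control the market clears where 23975 - 7p = 7p - 18025, i.e. p* = 3000 and q* = 2975.
Since 2701 < 3000, the ceiling is binding.
At p = 2701: qd = 23975 - 7·2701 = 5068 and qs = 7·2701 - 18025 = 882.
Quantity traded falls to 882. At q = 882 the demand price is (23975 - 882)/7 = 3299 and the supply price is (18025 + 882)/7 = 2701.
Deadweight loss = ½ · (3299 - 2701) · (2975 - 882) = ½ · 598 · 2093 = 625807.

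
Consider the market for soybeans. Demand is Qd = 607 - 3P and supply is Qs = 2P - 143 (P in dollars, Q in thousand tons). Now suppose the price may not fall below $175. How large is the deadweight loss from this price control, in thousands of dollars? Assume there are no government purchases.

2343.75

Without the control the market clears where 607 - 3P = 2P - 143, i.e. P* = 150 and Q* = 157.
Because the floor (175) lies above the market-clearing price, it is binding.
At P = 175: Qd = 607 - 3·175 = 82 and Qs = 2·175 - 143 = 207.
Quantity traded falls to 82. At Q = 82 the demand price is (607 - 82)/3 = 175 and the supply price is (143 + 82)/2 = 112.5.
Deadweight loss = ½ · (175 - 112.5) · (157 - 82) = ½ · 62.5 · 75 = 2343.75.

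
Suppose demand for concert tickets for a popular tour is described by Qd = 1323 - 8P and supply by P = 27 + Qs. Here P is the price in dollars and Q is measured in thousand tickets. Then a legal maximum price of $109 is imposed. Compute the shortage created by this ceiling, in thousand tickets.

Rearranging supply gives Qs = P - 27. Setting quantity demanded equal to quantity supplied, 1323 - 8P = P - 27, gives P* = 150 and Q* = 123.
Since 109 < 150, the ceiling is binding.
At P = 109: Qd = 1323 - 8·109 = 451 and Qs = 109 - 27 = 82.
Shortage = Qd - Qs = 451 - 82 = 369.

369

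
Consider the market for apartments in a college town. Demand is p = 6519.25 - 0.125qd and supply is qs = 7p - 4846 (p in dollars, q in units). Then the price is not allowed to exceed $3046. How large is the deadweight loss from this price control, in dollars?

3730886.25

Rearranging demand gives qd = 52154 - 8p. Without the control the market clears where 52154 - 8p = 7p - 4846, i.e. p* = 3800 and q* = 21754.
The ceiling of 3046 is below the equilibrium price 3800, so it binds.
At p = 3046: qd = 52154 - 8·3046 = 27786 and qs = 7·3046 - 4846 = 16476.
Quantity traded falls to 16476. At q = 16476 the demand price is (52154 - 16476)/8 = 4459.75 and the supply price is (4846 + 16476)/7 = 3046.
Deadweight loss = ½ · (4459.75 - 3046) · (21754 - 16476) = ½ · 1413.75 · 5278 = 3730886.25.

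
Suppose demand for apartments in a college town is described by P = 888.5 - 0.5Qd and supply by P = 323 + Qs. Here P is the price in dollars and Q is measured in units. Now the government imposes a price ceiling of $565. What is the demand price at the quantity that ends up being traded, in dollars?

767.5

Rearranging demand gives Qd = 1777 - 2P; rearranging supply gives Qs = P - 323. In a free market, 1777 - 2P = P - 323 gives the equilibrium P* = 700, Q* = 377.
The ceiling of 565 is below the equilibrium price 700, so it binds.
At P = 565: Qd = 1777 - 2·565 = 647 and Qs = 565 - 323 = 242.
Only 242 units reach the market. On the demand curve, the marginal buyer's willingness to pay at Q = 242 is (1777 - 242)/2 = 767.5.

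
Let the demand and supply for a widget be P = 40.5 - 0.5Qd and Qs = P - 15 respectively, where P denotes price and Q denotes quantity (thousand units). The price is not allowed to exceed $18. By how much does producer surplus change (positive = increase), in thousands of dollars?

Rearranging demand gives Qd = 81 - 2P. Without the control the market clears where 81 - 2P = P - 15, i.e. P* = 32 and Q* = 17.
The ceiling of 18 is below the equilibrium price 32, so it binds.
At P = 18: Qd = 81 - 2·18 = 45 and Qs = 18 - 15 = 3.
Producer surplus without the control is ½ · (32 - 15) · 17 = 144.5.
With the ceiling, producers sell 3 units at 18, so PS = ½ · (18 - 15) · 3 = 4.5.
Change in producer surplus = 4.5 - 144.5 = -140.

-140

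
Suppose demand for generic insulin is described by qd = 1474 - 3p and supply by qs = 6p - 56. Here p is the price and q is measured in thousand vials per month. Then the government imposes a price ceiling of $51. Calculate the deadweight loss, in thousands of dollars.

127449

Without the control the market clears where 1474 - 3p = 6p - 56, i.e. p* = 170 and q* = 964.
Since 51 < 170, the ceiling is binding.
At p = 51: qd = 1474 - 3·51 = 1321 and qs = 6·51 - 56 = 250.
Quantity traded falls to 250. At q = 250 the demand price is (1474 - 250)/3 = 408 and the supply price is (56 + 250)/6 = 51.
Deadweight loss = ½ · (408 - 51) · (964 - 250) = ½ · 357 · 714 = 127449.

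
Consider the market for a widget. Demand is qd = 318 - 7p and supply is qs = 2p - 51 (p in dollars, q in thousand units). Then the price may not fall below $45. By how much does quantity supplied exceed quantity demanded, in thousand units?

36

Setting quantity demanded equal to quantity supplied, 318 - 7p = 2p - 51, gives p* = 41 and q* = 31.
Since 45 > 41, the floor is binding.
At p = 45: qd = 318 - 7·45 = 3 and qs = 2·45 - 51 = 39.
Surplus = qs - qd = 39 - 3 = 36.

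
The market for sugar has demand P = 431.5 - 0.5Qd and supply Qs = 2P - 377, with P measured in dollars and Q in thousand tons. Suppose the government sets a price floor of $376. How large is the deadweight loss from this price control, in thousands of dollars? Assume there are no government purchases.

8712

Rearranging demand gives Qd = 863 - 2P. Without the control the market clears where 863 - 2P = 2P - 377, i.e. P* = 310 and Q* = 243.
The floor of 376 is above the equilibrium price 310, so it binds.
At P = 376: Qd = 863 - 2·376 = 111 and Qs = 2·376 - 377 = 375.
Quantity traded falls to 111. At Q = 111 the demand price is (863 - 111)/2 = 376 and the supply price is (377 + 111)/2 = 244.
Deadweight loss = ½ · (376 - 244) · (243 - 111) = ½ · 132 · 132 = 8712.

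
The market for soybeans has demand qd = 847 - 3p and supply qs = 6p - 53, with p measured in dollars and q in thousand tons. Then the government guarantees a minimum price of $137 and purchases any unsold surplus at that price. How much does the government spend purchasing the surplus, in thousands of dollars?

Setting quantity demanded equal to quantity supplied, 847 - 3p = 6p - 53, gives p* = 100 and q* = 547.
Since 137 > 100, the floor is binding.
At p = 137: qd = 847 - 3·137 = 436 and qs = 6·137 - 53 = 769.
Surplus = qs - qd = 333.
Government expenditure = surplus × support price = 333 × 137 = 45621.

45621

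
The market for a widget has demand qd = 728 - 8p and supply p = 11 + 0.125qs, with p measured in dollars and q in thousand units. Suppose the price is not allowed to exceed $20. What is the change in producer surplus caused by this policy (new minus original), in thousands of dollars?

Rearranging supply gives qs = 8p - 88. Setting quantity demanded equal to quantity supplied, 728 - 8p = 8p - 88, gives p* = 51 and q* = 320.
The ceiling of 20 is below the equilibrium price 51, so it binds.
At p = 20: qd = 728 - 8·20 = 568 and qs = 8·20 - 88 = 72.
Producer surplus without the control is ½ · (51 - 11) · 320 = 6400.
With the ceiling, producers sell 72 units at 20, so PS = ½ · (20 - 11) · 72 = 324.
Change in producer surplus = 324 - 6400 = -6076.

-6076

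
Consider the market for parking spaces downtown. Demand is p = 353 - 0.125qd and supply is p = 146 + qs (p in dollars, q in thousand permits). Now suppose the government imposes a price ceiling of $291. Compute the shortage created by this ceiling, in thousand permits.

Rearranging demand gives qd = 2824 - 8p; rearranging supply gives qs = p - 146. Equilibrium: 2824 - 8p = p - 146, so 2970 = 9p and p* = 330, q* = 184.
The ceiling of 291 is below the equilibrium price 330, so it binds.
At p = 291: qd = 2824 - 8·291 = 496 and qs = 291 - 146 = 145.
Shortage = qd - qs = 496 - 145 = 351.

351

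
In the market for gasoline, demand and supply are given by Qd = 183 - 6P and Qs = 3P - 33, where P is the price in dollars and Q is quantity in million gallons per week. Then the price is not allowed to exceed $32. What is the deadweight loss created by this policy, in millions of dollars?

In a free market, 183 - 6P = 3P - 33 gives the equilibrium P* = 24, Q* = 39.
Since 32 is above P* = 24, the ceiling does not bind and the free-market outcome prevails.
Since the control does not bind, no trades are prevented and deadweight loss is zero.

0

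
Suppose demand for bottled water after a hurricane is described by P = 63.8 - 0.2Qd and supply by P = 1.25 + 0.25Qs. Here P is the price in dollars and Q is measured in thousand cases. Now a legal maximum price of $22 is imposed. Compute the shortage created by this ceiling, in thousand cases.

Rearranging demand gives Qd = 319 - 5P; rearranging supply gives Qs = 4P - 5. Equilibrium: 319 - 5P = 4P - 5, so 324 = 9P and P* = 36, Q* = 139.
Since 22 < 36, the ceiling is binding.
At P = 22: Qd = 319 - 5·22 = 209 and Qs = 4·22 - 5 = 83.
Shortage = Qd - Qs = 209 - 83 = 126.

126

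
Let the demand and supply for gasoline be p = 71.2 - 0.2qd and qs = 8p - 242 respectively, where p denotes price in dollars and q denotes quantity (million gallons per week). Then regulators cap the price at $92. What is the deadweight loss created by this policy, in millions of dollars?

0

Rearranging demand gives qd = 356 - 5p. Setting quantity demanded equal to quantity supplied, 356 - 5p = 8p - 242, gives p* = 46 and q* = 126.
The ceiling of 92 is above the equilibrium price 46, so it is not binding; the market clears at p* = 46, q* = 126.
Since the control does not bind, no trades are prevented and deadweight loss is zero.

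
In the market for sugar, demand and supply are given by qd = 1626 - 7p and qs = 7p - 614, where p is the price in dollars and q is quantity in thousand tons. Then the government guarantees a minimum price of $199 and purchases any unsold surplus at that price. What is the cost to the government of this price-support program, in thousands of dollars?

In a free market, 1626 - 7p = 7p - 614 gives the equilibrium p* = 160, q* = 506.
Because the floor (199) lies above the market-clearing price, it is binding.
At p = 199: qd = 1626 - 7·199 = 233 and qs = 7·199 - 614 = 779.
Surplus = qs - qd = 546.
Government expenditure = surplus × support price = 546 × 199 = 108654.

108654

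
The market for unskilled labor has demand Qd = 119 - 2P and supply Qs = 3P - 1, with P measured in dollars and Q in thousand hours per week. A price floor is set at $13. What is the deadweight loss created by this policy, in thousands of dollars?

Without the control the market clears where 119 - 2P = 3P - 1, i.e. P* = 24 and Q* = 71.
Since 13 is below P* = 24, the floor does not bind and the free-market outcome prevails.
Since the control does not bind, no trades are prevented and deadweight loss is zero.

0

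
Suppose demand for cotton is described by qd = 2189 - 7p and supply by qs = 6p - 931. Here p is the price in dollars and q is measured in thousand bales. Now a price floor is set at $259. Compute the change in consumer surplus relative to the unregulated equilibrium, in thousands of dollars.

-8407.5

In a free market, 2189 - 7p = 6p - 931 gives the equilibrium p* = 240, q* = 509.
The floor of 259 is above the equilibrium price 240, so it binds.
At p = 259: qd = 2189 - 7·259 = 376 and qs = 6·259 - 931 = 623.
Consumer surplus without the control is ½ · (2189/7 - 240) · 509 = 259081/14.
With the floor, consumers buy 376 units at 259, so CS = ½ · (2189/7 - 259) · 376 = 70688/7.
Change in consumer surplus = 70688/7 - 259081/14 = -8407.5.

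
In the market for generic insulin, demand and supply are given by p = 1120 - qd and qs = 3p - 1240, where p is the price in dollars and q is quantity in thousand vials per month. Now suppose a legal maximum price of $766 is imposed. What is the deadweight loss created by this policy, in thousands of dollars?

0

Rearranging demand gives qd = 1120 - p. Setting quantity demanded equal to quantity supplied, 1120 - p = 3p - 1240, gives p* = 590 and q* = 530.
The ceiling of 766 is above the equilibrium price 590, so it is not binding; the market clears at p* = 590, q* = 530.
Since the control does not bind, no trades are prevented and deadweight loss is zero.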